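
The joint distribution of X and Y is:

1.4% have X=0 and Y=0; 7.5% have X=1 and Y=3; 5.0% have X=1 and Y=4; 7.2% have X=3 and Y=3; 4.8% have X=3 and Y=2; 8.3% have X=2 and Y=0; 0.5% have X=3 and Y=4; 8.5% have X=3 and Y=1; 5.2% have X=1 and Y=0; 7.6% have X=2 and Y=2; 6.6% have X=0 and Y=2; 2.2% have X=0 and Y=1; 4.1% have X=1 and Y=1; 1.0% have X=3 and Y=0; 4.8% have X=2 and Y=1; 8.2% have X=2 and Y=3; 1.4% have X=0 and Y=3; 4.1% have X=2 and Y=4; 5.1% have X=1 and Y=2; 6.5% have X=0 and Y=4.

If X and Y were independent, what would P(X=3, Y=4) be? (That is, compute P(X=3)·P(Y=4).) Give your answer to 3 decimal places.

P(X=3) = 0.010 + 0.085 + 0.048 + 0.072 + 0.005 = 0.220.
P(Y=4) = 0.065 + 0.050 + 0.041 + 0.005 = 0.161.
Product: 0.220 × 0.161 = 0.035.

0.035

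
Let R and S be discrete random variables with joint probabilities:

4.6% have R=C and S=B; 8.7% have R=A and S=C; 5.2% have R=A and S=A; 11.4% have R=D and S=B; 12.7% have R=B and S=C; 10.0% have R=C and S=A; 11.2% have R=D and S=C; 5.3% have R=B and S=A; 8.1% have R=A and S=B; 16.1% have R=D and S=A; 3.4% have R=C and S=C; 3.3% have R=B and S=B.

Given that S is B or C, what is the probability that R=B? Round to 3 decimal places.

P(S=B) = 0.081 + 0.033 + 0.046 + 0.114 = 0.274.
P(S=C) = 0.087 + 0.127 + 0.034 + 0.112 = 0.360.
P(S ∈ {B, C}) = 0.274 + 0.360 = 0.634; P(R=B, S ∈ {B, C}) = 0.033 + 0.127 = 0.160.
P(R=B | S ∈ {B, C}) = 0.160/0.634 = 0.252.

0.252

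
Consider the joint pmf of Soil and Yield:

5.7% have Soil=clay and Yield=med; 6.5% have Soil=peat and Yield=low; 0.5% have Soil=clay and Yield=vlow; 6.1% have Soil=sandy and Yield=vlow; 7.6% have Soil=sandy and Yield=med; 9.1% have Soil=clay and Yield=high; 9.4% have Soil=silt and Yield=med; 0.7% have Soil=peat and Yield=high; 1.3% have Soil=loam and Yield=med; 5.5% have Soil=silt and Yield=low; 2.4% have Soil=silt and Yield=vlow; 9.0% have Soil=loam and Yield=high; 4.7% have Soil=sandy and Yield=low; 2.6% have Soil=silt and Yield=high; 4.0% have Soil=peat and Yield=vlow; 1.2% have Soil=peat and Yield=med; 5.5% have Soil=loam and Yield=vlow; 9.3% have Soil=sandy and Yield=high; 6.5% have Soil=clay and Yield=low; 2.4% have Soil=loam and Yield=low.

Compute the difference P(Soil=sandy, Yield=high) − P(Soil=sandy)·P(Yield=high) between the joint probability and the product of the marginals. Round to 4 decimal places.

P(Soil=sandy) = 0.061 + 0.047 + 0.076 + 0.093 = 0.277.
P(Yield=high) = 0.093 + 0.090 + 0.091 + 0.026 + 0.007 = 0.307.
P(Soil=sandy, Yield=high) − P(Soil=sandy)P(Yield=high) = 0.093 − 0.277×0.307 = 0.0080.

0.0080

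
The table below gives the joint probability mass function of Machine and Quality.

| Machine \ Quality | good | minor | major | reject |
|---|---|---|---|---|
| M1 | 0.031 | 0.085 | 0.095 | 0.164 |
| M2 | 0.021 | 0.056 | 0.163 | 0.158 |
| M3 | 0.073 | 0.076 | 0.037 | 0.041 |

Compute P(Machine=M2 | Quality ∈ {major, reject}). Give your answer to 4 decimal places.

0.4878

P(Quality=major) = 0.095 + 0.163 + 0.037 = 0.295.
P(Quality=reject) = 0.164 + 0.158 + 0.041 = 0.363.
P(Quality ∈ {major, reject}) = 0.295 + 0.363 = 0.658; P(Machine=M2, Quality ∈ {major, reject}) = 0.163 + 0.158 = 0.321.
P(Machine=M2 | Quality ∈ {major, reject}) = 0.321/0.658 = 0.4878.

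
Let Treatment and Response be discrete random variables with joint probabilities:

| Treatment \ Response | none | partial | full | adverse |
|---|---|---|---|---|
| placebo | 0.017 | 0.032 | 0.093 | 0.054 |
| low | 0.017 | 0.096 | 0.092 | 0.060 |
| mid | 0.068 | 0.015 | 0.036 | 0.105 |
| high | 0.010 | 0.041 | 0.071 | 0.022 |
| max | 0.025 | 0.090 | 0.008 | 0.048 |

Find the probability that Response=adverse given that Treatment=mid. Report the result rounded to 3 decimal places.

P(Treatment=mid) = 0.068 + 0.015 + 0.036 + 0.105 = 0.224.
P(Response=adverse | Treatment=mid) = 0.105/0.224 = 0.469.

0.469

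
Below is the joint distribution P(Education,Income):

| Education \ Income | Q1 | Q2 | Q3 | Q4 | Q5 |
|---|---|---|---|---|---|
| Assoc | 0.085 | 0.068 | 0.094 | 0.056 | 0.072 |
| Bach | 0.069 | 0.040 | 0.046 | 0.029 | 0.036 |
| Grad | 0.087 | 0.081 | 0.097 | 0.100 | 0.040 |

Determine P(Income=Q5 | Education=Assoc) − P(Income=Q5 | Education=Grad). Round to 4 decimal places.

0.0932

P(Education=Assoc) = 0.085 + 0.068 + 0.094 + 0.056 + 0.072 = 0.375; P(Income=Q5 | Education=Assoc) = 0.072/0.375 = 0.19200.
P(Education=Grad) = 0.087 + 0.081 + 0.097 + 0.100 + 0.040 = 0.405; P(Income=Q5 | Education=Grad) = 0.040/0.405 = 0.09877.
Difference = 0.0932.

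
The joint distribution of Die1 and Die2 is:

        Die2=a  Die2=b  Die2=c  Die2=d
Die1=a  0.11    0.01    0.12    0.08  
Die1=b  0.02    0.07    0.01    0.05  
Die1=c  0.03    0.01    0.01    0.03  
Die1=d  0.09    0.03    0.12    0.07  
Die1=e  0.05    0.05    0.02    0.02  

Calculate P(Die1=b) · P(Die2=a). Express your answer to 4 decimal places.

P(Die1=b) = 0.02 + 0.07 + 0.01 + 0.05 = 0.15.
P(Die2=a) = 0.11 + 0.02 + 0.03 + 0.09 + 0.05 = 0.30.
Product: 0.15 × 0.30 = 0.0450.

0.0450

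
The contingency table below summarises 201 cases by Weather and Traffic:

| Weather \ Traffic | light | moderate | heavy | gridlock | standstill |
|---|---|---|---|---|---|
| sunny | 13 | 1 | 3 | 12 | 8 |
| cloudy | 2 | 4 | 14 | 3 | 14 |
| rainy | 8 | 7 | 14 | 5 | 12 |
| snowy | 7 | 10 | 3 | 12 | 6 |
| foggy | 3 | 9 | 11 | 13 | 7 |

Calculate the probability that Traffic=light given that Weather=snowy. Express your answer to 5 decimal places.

Total with Weather=snowy: 7 + 10 + 3 + 12 + 6 = 38.
P(Traffic=light | Weather=snowy) = 7/38 = 0.18421.

0.18421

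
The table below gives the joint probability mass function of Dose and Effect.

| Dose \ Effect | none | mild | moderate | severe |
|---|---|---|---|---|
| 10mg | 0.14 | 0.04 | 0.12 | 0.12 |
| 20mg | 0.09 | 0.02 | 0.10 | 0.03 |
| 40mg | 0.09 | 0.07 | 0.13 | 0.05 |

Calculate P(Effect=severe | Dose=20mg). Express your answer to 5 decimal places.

P(Dose=20mg) = 0.09 + 0.02 + 0.10 + 0.03 = 0.24.
P(Effect=severe | Dose=20mg) = 0.03/0.24 = 0.12500.

0.12500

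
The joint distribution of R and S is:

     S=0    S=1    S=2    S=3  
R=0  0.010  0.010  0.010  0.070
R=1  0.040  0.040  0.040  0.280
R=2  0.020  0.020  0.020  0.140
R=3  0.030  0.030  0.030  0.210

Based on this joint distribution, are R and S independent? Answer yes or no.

yes

Every cell satisfies P(R,S) = P(R)·P(S). For instance P(R=0) = 0.100, P(S=3) = 0.700, and 0.100×0.700 = 0.070 matches the joint entry. So R and S are independent.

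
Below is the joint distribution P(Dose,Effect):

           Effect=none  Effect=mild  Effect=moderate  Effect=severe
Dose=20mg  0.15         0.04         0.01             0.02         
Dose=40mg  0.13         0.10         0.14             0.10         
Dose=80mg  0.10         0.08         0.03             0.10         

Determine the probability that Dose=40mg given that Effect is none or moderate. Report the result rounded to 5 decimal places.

0.48214

P(Effect=none) = 0.15 + 0.13 + 0.10 = 0.38.
P(Effect=moderate) = 0.01 + 0.14 + 0.03 = 0.18.
P(Effect ∈ {none, moderate}) = 0.38 + 0.18 = 0.56; P(Dose=40mg, Effect ∈ {none, moderate}) = 0.13 + 0.14 = 0.27.
P(Dose=40mg | Effect ∈ {none, moderate}) = 0.27/0.56 = 0.48214.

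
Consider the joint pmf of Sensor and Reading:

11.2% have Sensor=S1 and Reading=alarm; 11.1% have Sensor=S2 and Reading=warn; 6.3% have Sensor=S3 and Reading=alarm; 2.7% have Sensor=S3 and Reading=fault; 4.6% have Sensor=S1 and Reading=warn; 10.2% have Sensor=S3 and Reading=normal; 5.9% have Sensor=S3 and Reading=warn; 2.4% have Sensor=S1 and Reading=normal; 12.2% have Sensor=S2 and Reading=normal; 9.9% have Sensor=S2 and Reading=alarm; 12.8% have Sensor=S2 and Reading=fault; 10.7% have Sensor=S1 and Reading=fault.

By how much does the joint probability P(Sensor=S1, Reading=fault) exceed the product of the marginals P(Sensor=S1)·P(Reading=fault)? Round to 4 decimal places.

P(Sensor=S1) = 0.024 + 0.046 + 0.112 + 0.107 = 0.289.
P(Reading=fault) = 0.107 + 0.128 + 0.027 = 0.262.
P(Sensor=S1, Reading=fault) − P(Sensor=S1)P(Reading=fault) = 0.107 − 0.289×0.262 = 0.0313.

0.0313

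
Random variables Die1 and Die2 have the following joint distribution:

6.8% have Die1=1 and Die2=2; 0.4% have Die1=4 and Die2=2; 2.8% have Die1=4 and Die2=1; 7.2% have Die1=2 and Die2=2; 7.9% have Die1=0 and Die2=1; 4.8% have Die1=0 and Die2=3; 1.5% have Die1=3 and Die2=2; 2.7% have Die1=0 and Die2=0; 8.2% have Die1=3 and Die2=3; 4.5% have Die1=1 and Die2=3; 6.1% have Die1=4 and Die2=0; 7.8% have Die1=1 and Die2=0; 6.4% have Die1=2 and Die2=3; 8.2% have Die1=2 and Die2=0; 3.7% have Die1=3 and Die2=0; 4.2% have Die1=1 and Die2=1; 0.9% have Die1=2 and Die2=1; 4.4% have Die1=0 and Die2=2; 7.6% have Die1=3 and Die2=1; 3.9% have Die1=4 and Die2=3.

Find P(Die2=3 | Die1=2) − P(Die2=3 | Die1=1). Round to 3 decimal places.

0.089

P(Die1=2) = 0.082 + 0.009 + 0.072 + 0.064 = 0.227; P(Die2=3 | Die1=2) = 0.064/0.227 = 0.2819.
P(Die1=1) = 0.078 + 0.042 + 0.068 + 0.045 = 0.233; P(Die2=3 | Die1=1) = 0.045/0.233 = 0.1931.
Difference = 0.089.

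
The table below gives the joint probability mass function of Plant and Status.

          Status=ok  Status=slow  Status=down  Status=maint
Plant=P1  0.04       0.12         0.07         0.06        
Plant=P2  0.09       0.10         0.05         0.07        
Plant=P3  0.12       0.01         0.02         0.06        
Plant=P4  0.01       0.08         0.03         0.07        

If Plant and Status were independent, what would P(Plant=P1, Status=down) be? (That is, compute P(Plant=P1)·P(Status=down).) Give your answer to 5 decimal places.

0.04930

P(Plant=P1) = 0.04 + 0.12 + 0.07 + 0.06 = 0.29.
P(Status=down) = 0.07 + 0.05 + 0.02 + 0.03 = 0.17.
Product: 0.29 × 0.17 = 0.04930.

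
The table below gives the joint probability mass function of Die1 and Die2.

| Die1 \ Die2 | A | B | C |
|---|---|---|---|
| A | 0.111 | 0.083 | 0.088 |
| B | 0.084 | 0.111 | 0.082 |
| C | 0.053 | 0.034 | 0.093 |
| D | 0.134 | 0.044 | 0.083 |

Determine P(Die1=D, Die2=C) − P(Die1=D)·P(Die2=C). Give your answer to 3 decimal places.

-0.007

P(Die1=D) = 0.134 + 0.044 + 0.083 = 0.261.
P(Die2=C) = 0.088 + 0.082 + 0.093 + 0.083 = 0.346.
P(Die1=D, Die2=C) − P(Die1=D)P(Die2=C) = 0.083 − 0.261×0.346 = -0.007.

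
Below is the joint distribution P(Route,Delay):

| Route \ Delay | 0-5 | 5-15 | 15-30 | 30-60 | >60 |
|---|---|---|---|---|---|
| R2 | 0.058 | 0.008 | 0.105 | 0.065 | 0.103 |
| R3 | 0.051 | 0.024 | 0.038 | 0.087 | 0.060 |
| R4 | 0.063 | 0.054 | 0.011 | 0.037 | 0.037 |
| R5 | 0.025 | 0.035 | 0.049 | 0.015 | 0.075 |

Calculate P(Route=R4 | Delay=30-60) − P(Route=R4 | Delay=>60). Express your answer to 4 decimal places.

P(Delay=30-60) = 0.065 + 0.087 + 0.037 + 0.015 = 0.204; P(Route=R4 | Delay=30-60) = 0.037/0.204 = 0.18137.
P(Delay=>60) = 0.103 + 0.060 + 0.037 + 0.075 = 0.275; P(Route=R4 | Delay=>60) = 0.037/0.275 = 0.13455.
Difference = 0.0468.

0.0468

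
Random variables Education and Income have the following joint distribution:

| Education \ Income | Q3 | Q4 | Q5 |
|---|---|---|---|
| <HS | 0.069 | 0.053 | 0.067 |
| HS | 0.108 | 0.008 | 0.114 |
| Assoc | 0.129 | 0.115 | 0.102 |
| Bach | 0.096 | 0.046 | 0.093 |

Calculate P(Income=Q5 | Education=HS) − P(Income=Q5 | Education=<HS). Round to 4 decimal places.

0.1412

P(Education=HS) = 0.108 + 0.008 + 0.114 = 0.230; P(Income=Q5 | Education=HS) = 0.114/0.230 = 0.49565.
P(Education=<HS) = 0.069 + 0.053 + 0.067 = 0.189; P(Income=Q5 | Education=<HS) = 0.067/0.189 = 0.35450.
Difference = 0.1412.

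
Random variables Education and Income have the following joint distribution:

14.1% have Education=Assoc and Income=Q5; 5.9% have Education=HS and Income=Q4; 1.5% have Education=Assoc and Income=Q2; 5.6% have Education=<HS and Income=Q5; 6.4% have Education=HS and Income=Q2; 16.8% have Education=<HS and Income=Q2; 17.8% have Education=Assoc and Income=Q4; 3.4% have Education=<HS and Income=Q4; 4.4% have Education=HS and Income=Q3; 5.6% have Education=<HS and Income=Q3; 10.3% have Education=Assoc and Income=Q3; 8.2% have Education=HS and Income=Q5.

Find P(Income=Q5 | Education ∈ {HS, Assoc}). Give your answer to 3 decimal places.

0.325

P(Education=HS) = 0.064 + 0.044 + 0.059 + 0.082 = 0.249.
P(Education=Assoc) = 0.015 + 0.103 + 0.178 + 0.141 = 0.437.
P(Education ∈ {HS, Assoc}) = 0.249 + 0.437 = 0.686; P(Income=Q5, Education ∈ {HS, Assoc}) = 0.082 + 0.141 = 0.223.
P(Income=Q5 | Education ∈ {HS, Assoc}) = 0.223/0.686 = 0.325.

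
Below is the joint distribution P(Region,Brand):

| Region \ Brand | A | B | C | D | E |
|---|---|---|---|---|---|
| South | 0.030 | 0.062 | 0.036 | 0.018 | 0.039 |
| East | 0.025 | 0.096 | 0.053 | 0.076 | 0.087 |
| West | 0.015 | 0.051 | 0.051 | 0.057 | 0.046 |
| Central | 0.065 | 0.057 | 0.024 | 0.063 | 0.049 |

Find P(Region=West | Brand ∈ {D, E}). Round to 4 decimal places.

0.2368

P(Brand=D) = 0.018 + 0.076 + 0.057 + 0.063 = 0.214.
P(Brand=E) = 0.039 + 0.087 + 0.046 + 0.049 = 0.221.
P(Brand ∈ {D, E}) = 0.214 + 0.221 = 0.435; P(Region=West, Brand ∈ {D, E}) = 0.057 + 0.046 = 0.103.
P(Region=West | Brand ∈ {D, E}) = 0.103/0.435 = 0.2368.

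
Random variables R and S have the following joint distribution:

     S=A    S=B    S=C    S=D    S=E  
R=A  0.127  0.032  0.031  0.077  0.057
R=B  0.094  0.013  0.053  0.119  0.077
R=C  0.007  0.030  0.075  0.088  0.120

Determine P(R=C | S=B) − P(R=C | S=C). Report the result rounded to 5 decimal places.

P(S=B) = 0.032 + 0.013 + 0.030 = 0.075; P(R=C | S=B) = 0.030/0.075 = 0.400000.
P(S=C) = 0.031 + 0.053 + 0.075 = 0.159; P(R=C | S=C) = 0.075/0.159 = 0.471698.
Difference = -0.07170.

-0.07170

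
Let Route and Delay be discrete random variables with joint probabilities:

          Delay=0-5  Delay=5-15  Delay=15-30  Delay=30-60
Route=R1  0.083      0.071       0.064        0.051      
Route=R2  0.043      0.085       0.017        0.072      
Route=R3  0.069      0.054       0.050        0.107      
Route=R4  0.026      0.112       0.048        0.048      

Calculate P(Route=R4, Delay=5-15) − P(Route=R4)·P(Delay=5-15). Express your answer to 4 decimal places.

0.0367

P(Route=R4) = 0.026 + 0.112 + 0.048 + 0.048 = 0.234.
P(Delay=5-15) = 0.071 + 0.085 + 0.054 + 0.112 = 0.322.
P(Route=R4, Delay=5-15) − P(Route=R4)P(Delay=5-15) = 0.112 − 0.234×0.322 = 0.0367.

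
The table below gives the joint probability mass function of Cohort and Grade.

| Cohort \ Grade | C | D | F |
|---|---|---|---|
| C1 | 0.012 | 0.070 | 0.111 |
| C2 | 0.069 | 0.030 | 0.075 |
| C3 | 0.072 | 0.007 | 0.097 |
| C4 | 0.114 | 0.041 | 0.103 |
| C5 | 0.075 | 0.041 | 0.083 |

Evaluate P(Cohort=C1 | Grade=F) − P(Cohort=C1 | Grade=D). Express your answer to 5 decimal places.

P(Grade=F) = 0.111 + 0.075 + 0.097 + 0.103 + 0.083 = 0.469; P(Cohort=C1 | Grade=F) = 0.111/0.469 = 0.236674.
P(Grade=D) = 0.070 + 0.030 + 0.007 + 0.041 + 0.041 = 0.189; P(Cohort=C1 | Grade=D) = 0.070/0.189 = 0.370370.
Difference = -0.13370.

-0.13370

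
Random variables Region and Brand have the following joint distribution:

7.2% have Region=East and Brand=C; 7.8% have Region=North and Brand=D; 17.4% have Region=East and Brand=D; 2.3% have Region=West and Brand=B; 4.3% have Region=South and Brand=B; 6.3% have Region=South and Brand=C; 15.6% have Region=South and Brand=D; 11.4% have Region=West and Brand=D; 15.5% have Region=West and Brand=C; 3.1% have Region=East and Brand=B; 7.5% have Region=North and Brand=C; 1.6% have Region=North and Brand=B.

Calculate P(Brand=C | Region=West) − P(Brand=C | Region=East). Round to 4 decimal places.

P(Region=West) = 0.023 + 0.155 + 0.114 = 0.292; P(Brand=C | Region=West) = 0.155/0.292 = 0.53082.
P(Region=East) = 0.031 + 0.072 + 0.174 = 0.277; P(Brand=C | Region=East) = 0.072/0.277 = 0.25993.
Difference = 0.2709.

0.2709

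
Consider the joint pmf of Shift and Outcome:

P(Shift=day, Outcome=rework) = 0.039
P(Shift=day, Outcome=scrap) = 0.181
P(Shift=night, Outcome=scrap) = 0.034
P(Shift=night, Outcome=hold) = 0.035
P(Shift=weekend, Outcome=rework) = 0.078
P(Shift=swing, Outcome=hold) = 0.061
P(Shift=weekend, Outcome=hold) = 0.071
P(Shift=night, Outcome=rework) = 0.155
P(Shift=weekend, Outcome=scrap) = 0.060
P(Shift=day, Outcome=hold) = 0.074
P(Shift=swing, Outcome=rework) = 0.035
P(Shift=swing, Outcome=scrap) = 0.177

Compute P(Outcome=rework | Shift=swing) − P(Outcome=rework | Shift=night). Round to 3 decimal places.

-0.564

P(Shift=swing) = 0.035 + 0.177 + 0.061 = 0.273; P(Outcome=rework | Shift=swing) = 0.035/0.273 = 0.1282.
P(Shift=night) = 0.155 + 0.034 + 0.035 = 0.224; P(Outcome=rework | Shift=night) = 0.155/0.224 = 0.6920.
Difference = -0.564.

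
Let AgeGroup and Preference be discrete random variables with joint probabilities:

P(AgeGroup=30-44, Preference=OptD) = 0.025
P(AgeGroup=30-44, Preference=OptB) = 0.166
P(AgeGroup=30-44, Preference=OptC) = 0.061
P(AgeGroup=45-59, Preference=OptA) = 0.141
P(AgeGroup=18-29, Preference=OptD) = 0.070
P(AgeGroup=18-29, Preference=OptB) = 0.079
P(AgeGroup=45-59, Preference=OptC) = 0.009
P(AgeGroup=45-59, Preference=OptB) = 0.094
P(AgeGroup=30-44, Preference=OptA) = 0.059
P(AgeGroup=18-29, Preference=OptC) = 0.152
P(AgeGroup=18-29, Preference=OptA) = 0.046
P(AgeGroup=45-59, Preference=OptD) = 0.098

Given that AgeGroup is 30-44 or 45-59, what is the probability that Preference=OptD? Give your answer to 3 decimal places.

0.188

P(AgeGroup=30-44) = 0.059 + 0.166 + 0.061 + 0.025 = 0.311.
P(AgeGroup=45-59) = 0.141 + 0.094 + 0.009 + 0.098 = 0.342.
P(AgeGroup ∈ {30-44, 45-59}) = 0.311 + 0.342 = 0.653; P(Preference=OptD, AgeGroup ∈ {30-44, 45-59}) = 0.025 + 0.098 = 0.123.
P(Preference=OptD | AgeGroup ∈ {30-44, 45-59}) = 0.123/0.653 = 0.188.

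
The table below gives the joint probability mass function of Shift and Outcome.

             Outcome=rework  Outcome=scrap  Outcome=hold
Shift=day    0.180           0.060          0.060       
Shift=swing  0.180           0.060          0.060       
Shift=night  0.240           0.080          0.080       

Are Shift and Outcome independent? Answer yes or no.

yes

Every cell satisfies P(Shift,Outcome) = P(Shift)·P(Outcome). For instance P(Shift=swing) = 0.300, P(Outcome=hold) = 0.200, and 0.300×0.200 = 0.060 matches the joint entry. So Shift and Outcome are independent.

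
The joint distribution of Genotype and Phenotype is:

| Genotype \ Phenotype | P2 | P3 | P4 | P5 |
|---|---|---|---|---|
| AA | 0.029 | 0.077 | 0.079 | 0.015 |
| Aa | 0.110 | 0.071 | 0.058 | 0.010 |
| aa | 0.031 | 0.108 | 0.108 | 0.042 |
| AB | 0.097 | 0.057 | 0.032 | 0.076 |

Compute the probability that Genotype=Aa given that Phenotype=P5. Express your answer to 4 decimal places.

0.0699

P(Phenotype=P5) = 0.015 + 0.010 + 0.042 + 0.076 = 0.143.
P(Genotype=Aa | Phenotype=P5) = 0.010/0.143 = 0.0699.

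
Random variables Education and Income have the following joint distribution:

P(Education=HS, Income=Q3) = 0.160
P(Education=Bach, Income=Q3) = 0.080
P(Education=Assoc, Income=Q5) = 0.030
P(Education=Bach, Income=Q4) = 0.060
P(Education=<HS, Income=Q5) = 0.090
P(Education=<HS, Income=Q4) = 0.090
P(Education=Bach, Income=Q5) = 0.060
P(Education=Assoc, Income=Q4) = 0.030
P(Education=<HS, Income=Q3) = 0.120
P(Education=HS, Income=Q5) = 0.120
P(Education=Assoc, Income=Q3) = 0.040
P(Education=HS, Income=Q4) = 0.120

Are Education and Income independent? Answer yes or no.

Every cell satisfies P(Education,Income) = P(Education)·P(Income). For instance P(Education=Assoc) = 0.100, P(Income=Q5) = 0.300, and 0.100×0.300 = 0.030 matches the joint entry. So Education and Income are independent.

yes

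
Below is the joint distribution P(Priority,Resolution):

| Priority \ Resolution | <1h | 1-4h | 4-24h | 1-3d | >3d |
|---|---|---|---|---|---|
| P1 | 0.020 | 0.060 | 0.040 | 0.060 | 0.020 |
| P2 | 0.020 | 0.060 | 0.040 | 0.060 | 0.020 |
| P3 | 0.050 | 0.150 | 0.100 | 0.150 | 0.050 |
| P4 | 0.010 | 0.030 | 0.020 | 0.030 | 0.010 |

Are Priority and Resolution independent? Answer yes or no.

Every cell satisfies P(Priority,Resolution) = P(Priority)·P(Resolution). For instance P(Priority=P4) = 0.100, P(Resolution=<1h) = 0.100, and 0.100×0.100 = 0.010 matches the joint entry. So Priority and Resolution are independent.

yes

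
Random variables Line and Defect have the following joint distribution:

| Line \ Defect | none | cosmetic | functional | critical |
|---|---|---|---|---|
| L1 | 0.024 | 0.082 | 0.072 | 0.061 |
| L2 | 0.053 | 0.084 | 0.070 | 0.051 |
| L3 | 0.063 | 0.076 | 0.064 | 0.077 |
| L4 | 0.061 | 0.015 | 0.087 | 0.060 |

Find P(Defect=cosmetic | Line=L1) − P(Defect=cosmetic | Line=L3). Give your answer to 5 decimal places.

P(Line=L1) = 0.024 + 0.082 + 0.072 + 0.061 = 0.239; P(Defect=cosmetic | Line=L1) = 0.082/0.239 = 0.343096.
P(Line=L3) = 0.063 + 0.076 + 0.064 + 0.077 = 0.280; P(Defect=cosmetic | Line=L3) = 0.076/0.280 = 0.271429.
Difference = 0.07167.

0.07167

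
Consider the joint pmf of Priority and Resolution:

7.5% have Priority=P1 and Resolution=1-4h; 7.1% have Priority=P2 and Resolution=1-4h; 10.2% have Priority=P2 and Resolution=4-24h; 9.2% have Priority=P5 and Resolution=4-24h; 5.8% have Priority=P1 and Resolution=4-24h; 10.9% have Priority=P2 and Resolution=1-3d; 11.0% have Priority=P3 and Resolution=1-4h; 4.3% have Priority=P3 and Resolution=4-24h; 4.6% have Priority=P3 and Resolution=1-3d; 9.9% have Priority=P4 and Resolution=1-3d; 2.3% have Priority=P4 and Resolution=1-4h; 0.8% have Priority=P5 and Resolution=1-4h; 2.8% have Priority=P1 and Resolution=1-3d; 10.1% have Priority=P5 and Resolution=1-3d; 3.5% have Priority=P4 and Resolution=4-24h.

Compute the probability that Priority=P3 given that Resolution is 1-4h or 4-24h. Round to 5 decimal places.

P(Resolution=1-4h) = 0.075 + 0.071 + 0.110 + 0.023 + 0.008 = 0.287.
P(Resolution=4-24h) = 0.058 + 0.102 + 0.043 + 0.035 + 0.092 = 0.330.
P(Resolution ∈ {1-4h, 4-24h}) = 0.287 + 0.330 = 0.617; P(Priority=P3, Resolution ∈ {1-4h, 4-24h}) = 0.110 + 0.043 = 0.153.
P(Priority=P3 | Resolution ∈ {1-4h, 4-24h}) = 0.153/0.617 = 0.24797.

0.24797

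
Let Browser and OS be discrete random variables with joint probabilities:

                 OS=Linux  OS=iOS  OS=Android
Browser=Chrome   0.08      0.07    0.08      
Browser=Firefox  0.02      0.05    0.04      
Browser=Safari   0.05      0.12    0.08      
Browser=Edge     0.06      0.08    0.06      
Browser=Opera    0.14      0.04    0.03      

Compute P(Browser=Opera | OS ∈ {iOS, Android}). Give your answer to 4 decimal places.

P(OS=iOS) = 0.07 + 0.05 + 0.12 + 0.08 + 0.04 = 0.36.
P(OS=Android) = 0.08 + 0.04 + 0.08 + 0.06 + 0.03 = 0.29.
P(OS ∈ {iOS, Android}) = 0.36 + 0.29 = 0.65; P(Browser=Opera, OS ∈ {iOS, Android}) = 0.04 + 0.03 = 0.07.
P(Browser=Opera | OS ∈ {iOS, Android}) = 0.07/0.65 = 0.1077.

0.1077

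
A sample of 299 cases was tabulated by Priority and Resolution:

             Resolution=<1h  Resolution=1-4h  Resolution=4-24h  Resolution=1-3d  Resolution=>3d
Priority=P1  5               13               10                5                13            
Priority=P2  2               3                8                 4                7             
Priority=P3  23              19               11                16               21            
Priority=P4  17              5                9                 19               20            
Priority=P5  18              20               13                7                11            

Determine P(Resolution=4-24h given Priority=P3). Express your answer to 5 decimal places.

Total with Priority=P3: 23 + 19 + 11 + 16 + 21 = 90.
P(Resolution=4-24h | Priority=P3) = 11/90 = 0.12222.

0.12222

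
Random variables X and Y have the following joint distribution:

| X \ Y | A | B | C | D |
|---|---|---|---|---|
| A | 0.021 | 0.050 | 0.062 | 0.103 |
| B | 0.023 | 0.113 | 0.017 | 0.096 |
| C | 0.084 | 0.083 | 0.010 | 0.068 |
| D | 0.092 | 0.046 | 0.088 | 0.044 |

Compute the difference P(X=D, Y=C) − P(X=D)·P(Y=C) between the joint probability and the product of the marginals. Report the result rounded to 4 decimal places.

P(X=D) = 0.092 + 0.046 + 0.088 + 0.044 = 0.270.
P(Y=C) = 0.062 + 0.017 + 0.010 + 0.088 = 0.177.
P(X=D, Y=C) − P(X=D)P(Y=C) = 0.088 − 0.270×0.177 = 0.0402.

0.0402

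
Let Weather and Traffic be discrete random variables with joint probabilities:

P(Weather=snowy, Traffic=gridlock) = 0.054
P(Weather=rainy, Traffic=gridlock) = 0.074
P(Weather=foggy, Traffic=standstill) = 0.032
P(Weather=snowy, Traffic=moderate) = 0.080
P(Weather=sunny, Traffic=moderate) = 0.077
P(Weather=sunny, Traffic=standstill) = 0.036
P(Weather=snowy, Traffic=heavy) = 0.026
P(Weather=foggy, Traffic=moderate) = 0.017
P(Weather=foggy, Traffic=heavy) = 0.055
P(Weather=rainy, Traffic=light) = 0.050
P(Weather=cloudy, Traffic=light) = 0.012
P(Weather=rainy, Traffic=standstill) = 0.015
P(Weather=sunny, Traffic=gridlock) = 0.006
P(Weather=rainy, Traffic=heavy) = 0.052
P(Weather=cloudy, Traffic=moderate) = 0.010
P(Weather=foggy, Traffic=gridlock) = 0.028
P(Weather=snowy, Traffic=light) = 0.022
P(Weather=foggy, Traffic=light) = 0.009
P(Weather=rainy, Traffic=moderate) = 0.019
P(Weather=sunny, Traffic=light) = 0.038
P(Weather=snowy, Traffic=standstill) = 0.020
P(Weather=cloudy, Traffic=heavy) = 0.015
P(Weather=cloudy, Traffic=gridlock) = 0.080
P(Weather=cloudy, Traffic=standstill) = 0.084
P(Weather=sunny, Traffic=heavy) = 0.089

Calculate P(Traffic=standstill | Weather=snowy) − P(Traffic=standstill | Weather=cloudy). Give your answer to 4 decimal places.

P(Weather=snowy) = 0.022 + 0.080 + 0.026 + 0.054 + 0.020 = 0.202; P(Traffic=standstill | Weather=snowy) = 0.020/0.202 = 0.09901.
P(Weather=cloudy) = 0.012 + 0.010 + 0.015 + 0.080 + 0.084 = 0.201; P(Traffic=standstill | Weather=cloudy) = 0.084/0.201 = 0.41791.
Difference = -0.3189.

-0.3189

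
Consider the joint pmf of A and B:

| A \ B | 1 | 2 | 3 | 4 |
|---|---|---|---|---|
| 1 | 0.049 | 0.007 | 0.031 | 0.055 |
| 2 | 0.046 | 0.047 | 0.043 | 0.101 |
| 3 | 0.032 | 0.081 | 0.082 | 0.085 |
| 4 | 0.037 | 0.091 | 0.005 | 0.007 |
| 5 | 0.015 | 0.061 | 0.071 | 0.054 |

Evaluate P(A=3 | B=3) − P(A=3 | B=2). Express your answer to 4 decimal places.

0.0712

P(B=3) = 0.031 + 0.043 + 0.082 + 0.005 + 0.071 = 0.232; P(A=3 | B=3) = 0.082/0.232 = 0.35345.
P(B=2) = 0.007 + 0.047 + 0.081 + 0.091 + 0.061 = 0.287; P(A=3 | B=2) = 0.081/0.287 = 0.28223.
Difference = 0.0712.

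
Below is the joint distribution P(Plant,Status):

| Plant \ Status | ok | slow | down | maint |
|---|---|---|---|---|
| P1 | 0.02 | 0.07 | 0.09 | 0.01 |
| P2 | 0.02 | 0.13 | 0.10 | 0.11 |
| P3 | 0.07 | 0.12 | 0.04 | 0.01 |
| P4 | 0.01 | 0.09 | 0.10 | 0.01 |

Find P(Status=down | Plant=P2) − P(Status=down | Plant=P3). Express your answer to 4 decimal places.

0.1111

P(Plant=P2) = 0.02 + 0.13 + 0.10 + 0.11 = 0.36; P(Status=down | Plant=P2) = 0.10/0.36 = 0.27778.
P(Plant=P3) = 0.07 + 0.12 + 0.04 + 0.01 = 0.24; P(Status=down | Plant=P3) = 0.04/0.24 = 0.16667.
Difference = 0.1111.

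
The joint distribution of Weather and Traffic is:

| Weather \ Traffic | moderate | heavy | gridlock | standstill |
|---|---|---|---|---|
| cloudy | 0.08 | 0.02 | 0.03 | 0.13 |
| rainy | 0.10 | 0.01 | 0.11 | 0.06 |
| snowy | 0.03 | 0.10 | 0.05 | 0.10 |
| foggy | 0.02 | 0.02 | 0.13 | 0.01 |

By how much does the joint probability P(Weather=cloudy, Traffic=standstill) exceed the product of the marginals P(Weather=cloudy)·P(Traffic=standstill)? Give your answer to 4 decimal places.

0.0520

P(Weather=cloudy) = 0.08 + 0.02 + 0.03 + 0.13 = 0.26.
P(Traffic=standstill) = 0.13 + 0.06 + 0.10 + 0.01 = 0.30.
P(Weather=cloudy, Traffic=standstill) − P(Weather=cloudy)P(Traffic=standstill) = 0.13 − 0.26×0.30 = 0.0520.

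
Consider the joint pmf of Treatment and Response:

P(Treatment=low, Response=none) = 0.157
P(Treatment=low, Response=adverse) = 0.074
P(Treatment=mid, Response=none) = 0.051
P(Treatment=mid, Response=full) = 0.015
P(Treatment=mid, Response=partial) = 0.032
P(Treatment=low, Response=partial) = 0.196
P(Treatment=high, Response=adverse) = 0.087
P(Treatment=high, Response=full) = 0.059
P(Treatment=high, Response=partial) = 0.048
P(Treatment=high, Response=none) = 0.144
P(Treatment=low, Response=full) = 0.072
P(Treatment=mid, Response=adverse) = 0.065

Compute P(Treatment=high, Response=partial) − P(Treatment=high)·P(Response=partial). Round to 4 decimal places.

P(Treatment=high) = 0.144 + 0.048 + 0.059 + 0.087 = 0.338.
P(Response=partial) = 0.196 + 0.032 + 0.048 = 0.276.
P(Treatment=high, Response=partial) − P(Treatment=high)P(Response=partial) = 0.048 − 0.338×0.276 = -0.0453.

-0.0453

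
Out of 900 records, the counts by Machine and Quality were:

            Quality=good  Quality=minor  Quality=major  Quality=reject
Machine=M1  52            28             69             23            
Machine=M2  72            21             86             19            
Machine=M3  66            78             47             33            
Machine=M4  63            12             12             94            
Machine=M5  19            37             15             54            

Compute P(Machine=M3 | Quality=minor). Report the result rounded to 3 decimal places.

0.443

Total with Quality=minor: 28 + 21 + 78 + 12 + 37 = 176.
P(Machine=M3 | Quality=minor) = 78/176 = 0.443.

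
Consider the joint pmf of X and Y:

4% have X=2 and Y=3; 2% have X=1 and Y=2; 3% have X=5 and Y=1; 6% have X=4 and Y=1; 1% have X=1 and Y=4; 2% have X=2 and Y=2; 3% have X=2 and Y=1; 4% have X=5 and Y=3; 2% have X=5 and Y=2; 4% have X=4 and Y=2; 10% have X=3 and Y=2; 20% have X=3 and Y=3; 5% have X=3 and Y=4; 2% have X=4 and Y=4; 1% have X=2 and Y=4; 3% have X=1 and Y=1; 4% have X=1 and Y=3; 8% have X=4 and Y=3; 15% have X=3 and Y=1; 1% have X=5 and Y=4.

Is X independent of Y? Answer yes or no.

Every cell satisfies P(X,Y) = P(X)·P(Y). For instance P(X=4) = 0.20, P(Y=1) = 0.30, and 0.20×0.30 = 0.06 matches the joint entry. So X and Y are independent.

yes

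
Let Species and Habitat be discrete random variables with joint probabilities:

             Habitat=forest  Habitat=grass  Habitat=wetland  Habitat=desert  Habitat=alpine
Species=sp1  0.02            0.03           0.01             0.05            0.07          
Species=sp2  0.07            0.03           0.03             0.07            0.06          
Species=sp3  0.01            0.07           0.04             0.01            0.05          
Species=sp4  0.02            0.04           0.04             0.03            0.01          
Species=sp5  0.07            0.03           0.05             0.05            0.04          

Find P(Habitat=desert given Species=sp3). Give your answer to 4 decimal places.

0.0556

P(Species=sp3) = 0.01 + 0.07 + 0.04 + 0.01 + 0.05 = 0.18.
P(Habitat=desert | Species=sp3) = 0.01/0.18 = 0.0556.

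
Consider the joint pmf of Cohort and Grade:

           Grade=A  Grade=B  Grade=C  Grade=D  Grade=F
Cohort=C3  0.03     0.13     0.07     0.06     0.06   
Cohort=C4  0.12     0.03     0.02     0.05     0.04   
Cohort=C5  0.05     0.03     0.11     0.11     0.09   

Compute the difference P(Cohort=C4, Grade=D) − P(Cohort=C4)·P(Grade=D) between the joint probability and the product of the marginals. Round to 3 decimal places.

-0.007

P(Cohort=C4) = 0.12 + 0.03 + 0.02 + 0.05 + 0.04 = 0.26.
P(Grade=D) = 0.06 + 0.05 + 0.11 = 0.22.
P(Cohort=C4, Grade=D) − P(Cohort=C4)P(Grade=D) = 0.05 − 0.26×0.22 = -0.007.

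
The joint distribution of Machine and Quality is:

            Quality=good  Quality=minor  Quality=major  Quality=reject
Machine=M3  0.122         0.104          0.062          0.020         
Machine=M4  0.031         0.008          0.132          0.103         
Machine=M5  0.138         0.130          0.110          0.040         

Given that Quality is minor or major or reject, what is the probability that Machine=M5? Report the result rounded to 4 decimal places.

P(Quality=minor) = 0.104 + 0.008 + 0.130 = 0.242.
P(Quality=major) = 0.062 + 0.132 + 0.110 = 0.304.
P(Quality=reject) = 0.020 + 0.103 + 0.040 = 0.163.
P(Quality ∈ {minor, major, reject}) = 0.242 + 0.304 + 0.163 = 0.709; P(Machine=M5, Quality ∈ {minor, major, reject}) = 0.130 + 0.110 + 0.040 = 0.280.
P(Machine=M5 | Quality ∈ {minor, major, reject}) = 0.280/0.709 = 0.3949.

0.3949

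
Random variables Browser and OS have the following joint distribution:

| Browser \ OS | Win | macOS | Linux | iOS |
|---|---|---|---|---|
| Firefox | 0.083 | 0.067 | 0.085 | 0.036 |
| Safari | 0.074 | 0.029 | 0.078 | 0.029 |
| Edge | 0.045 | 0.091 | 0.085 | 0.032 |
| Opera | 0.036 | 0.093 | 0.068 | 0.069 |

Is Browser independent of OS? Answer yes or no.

P(Browser=Safari) = 0.210 and P(OS=macOS) = 0.280, so their product is 0.05880, but P(Browser=Safari, OS=macOS) = 0.029. Since these differ, Browser and OS are not independent.

no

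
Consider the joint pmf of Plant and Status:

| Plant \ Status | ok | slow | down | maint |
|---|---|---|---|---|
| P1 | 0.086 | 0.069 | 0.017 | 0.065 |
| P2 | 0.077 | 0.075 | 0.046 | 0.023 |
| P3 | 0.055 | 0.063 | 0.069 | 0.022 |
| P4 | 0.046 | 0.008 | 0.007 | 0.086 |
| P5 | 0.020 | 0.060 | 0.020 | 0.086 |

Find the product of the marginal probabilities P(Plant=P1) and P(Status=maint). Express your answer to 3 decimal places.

P(Plant=P1) = 0.086 + 0.069 + 0.017 + 0.065 = 0.237.
P(Status=maint) = 0.065 + 0.023 + 0.022 + 0.086 + 0.086 = 0.282.
Product: 0.237 × 0.282 = 0.067.

0.067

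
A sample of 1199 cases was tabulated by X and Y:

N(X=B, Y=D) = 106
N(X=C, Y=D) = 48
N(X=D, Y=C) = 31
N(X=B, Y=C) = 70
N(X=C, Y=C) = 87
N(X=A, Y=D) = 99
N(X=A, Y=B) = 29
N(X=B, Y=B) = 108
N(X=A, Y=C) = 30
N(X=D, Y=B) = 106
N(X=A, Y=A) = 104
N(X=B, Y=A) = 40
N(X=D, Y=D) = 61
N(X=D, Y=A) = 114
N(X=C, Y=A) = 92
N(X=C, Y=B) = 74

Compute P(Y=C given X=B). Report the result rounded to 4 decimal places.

Total with X=B: 40 + 108 + 70 + 106 = 324.
P(Y=C | X=B) = 70/324 = 0.2160.

0.2160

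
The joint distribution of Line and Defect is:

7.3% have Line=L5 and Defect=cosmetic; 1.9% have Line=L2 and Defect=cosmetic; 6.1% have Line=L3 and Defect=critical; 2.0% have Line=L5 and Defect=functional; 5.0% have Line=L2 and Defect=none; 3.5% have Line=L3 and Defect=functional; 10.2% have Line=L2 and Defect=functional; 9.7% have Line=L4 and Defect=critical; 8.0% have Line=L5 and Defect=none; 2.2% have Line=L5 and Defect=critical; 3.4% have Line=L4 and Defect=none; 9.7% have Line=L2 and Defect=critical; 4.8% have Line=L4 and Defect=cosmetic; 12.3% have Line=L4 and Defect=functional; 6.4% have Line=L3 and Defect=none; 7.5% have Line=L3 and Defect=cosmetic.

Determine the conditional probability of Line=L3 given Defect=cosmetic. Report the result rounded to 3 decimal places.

0.349

P(Defect=cosmetic) = 0.019 + 0.075 + 0.048 + 0.073 = 0.215.
P(Line=L3 | Defect=cosmetic) = 0.075/0.215 = 0.349.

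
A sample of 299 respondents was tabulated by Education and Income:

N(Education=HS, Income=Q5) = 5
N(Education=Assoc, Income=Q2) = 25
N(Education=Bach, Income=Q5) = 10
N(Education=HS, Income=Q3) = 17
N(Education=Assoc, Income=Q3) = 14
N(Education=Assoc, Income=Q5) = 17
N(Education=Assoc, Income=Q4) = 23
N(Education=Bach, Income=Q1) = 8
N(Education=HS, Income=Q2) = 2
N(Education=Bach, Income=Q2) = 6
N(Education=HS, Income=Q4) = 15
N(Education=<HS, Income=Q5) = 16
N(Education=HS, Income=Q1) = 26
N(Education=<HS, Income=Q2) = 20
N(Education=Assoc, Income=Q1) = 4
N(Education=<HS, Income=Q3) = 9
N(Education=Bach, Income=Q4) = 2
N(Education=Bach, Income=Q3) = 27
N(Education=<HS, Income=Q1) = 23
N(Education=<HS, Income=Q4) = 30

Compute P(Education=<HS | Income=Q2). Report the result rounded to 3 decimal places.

0.377

Total with Income=Q2: 20 + 2 + 25 + 6 = 53.
P(Education=<HS | Income=Q2) = 20/53 = 0.377.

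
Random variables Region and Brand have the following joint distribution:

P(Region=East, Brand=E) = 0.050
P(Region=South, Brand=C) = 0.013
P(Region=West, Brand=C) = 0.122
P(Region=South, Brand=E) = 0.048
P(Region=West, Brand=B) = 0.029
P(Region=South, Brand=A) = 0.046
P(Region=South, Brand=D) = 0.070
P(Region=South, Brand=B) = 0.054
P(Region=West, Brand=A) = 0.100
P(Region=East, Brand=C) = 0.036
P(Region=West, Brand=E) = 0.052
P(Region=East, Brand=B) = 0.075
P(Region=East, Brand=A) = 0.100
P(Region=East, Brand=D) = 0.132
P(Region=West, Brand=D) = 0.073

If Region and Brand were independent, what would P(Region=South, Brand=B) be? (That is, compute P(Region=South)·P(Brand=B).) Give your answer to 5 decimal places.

P(Region=South) = 0.046 + 0.054 + 0.013 + 0.070 + 0.048 = 0.231.
P(Brand=B) = 0.054 + 0.075 + 0.029 = 0.158.
Product: 0.231 × 0.158 = 0.03650.

0.03650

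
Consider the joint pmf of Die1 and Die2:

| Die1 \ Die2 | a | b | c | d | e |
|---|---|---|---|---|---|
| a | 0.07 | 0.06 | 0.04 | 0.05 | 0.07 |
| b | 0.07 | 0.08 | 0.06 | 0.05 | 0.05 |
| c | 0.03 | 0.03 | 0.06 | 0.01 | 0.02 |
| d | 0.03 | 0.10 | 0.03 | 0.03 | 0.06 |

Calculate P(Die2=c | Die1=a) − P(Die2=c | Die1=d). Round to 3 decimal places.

0.018

P(Die1=a) = 0.07 + 0.06 + 0.04 + 0.05 + 0.07 = 0.29; P(Die2=c | Die1=a) = 0.04/0.29 = 0.1379.
P(Die1=d) = 0.03 + 0.10 + 0.03 + 0.03 + 0.06 = 0.25; P(Die2=c | Die1=d) = 0.03/0.25 = 0.1200.
Difference = 0.018.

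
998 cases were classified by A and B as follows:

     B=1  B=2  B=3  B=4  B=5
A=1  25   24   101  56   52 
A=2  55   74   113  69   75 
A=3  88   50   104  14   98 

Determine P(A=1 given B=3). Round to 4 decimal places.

0.3176

Total with B=3: 101 + 113 + 104 = 318.
P(A=1 | B=3) = 101/318 = 0.3176.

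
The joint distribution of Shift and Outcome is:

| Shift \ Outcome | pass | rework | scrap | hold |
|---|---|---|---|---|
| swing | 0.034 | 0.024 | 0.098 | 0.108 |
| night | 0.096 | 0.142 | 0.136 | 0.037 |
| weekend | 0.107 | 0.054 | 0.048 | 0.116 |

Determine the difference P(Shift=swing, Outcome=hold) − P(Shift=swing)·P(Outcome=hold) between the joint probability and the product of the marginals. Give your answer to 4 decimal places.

P(Shift=swing) = 0.034 + 0.024 + 0.098 + 0.108 = 0.264.
P(Outcome=hold) = 0.108 + 0.037 + 0.116 = 0.261.
P(Shift=swing, Outcome=hold) − P(Shift=swing)P(Outcome=hold) = 0.108 − 0.264×0.261 = 0.0391.

0.0391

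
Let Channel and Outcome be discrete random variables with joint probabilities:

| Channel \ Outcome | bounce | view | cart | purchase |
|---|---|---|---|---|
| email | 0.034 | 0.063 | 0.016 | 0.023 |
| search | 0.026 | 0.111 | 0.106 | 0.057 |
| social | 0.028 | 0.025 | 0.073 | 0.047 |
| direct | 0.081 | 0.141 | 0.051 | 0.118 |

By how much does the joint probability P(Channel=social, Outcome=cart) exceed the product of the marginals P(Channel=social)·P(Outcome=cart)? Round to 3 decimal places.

0.030

P(Channel=social) = 0.028 + 0.025 + 0.073 + 0.047 = 0.173.
P(Outcome=cart) = 0.016 + 0.106 + 0.073 + 0.051 = 0.246.
P(Channel=social, Outcome=cart) − P(Channel=social)P(Outcome=cart) = 0.073 − 0.173×0.246 = 0.030.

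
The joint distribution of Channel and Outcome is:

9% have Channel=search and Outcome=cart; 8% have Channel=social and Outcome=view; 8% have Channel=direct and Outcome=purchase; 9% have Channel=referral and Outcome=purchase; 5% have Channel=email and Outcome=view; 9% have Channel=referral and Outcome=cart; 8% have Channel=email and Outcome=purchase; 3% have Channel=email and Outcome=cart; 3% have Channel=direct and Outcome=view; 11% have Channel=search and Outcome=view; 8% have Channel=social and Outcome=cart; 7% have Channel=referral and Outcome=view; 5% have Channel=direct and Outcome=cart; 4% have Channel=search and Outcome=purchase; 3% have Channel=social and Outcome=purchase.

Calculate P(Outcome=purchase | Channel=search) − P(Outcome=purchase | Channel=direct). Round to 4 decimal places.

P(Channel=search) = 0.11 + 0.09 + 0.04 = 0.24; P(Outcome=purchase | Channel=search) = 0.04/0.24 = 0.16667.
P(Channel=direct) = 0.03 + 0.05 + 0.08 = 0.16; P(Outcome=purchase | Channel=direct) = 0.08/0.16 = 0.50000.
Difference = -0.3333.

-0.3333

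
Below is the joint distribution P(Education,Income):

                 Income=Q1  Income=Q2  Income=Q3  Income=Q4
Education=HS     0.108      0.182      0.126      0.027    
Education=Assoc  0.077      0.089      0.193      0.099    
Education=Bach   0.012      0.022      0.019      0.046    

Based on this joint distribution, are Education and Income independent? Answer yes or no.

no

P(Education=HS) = 0.443 and P(Income=Q2) = 0.293, so their product is 0.12980, but P(Education=HS, Income=Q2) = 0.182. Since these differ, Education and Income are not independent.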